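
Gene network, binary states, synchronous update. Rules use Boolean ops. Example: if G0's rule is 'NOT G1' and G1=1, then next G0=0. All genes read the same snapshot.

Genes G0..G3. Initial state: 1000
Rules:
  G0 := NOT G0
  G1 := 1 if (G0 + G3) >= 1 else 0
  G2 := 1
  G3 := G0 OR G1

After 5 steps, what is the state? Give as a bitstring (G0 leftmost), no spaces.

Step 1: G0=NOT G0=NOT 1=0 G1=(1+0>=1)=1 G2=1(const) G3=G0|G1=1|0=1 -> 0111
Step 2: G0=NOT G0=NOT 0=1 G1=(0+1>=1)=1 G2=1(const) G3=G0|G1=0|1=1 -> 1111
Step 3: G0=NOT G0=NOT 1=0 G1=(1+1>=1)=1 G2=1(const) G3=G0|G1=1|1=1 -> 0111
Step 4: G0=NOT G0=NOT 0=1 G1=(0+1>=1)=1 G2=1(const) G3=G0|G1=0|1=1 -> 1111
Step 5: G0=NOT G0=NOT 1=0 G1=(1+1>=1)=1 G2=1(const) G3=G0|G1=1|1=1 -> 0111

0111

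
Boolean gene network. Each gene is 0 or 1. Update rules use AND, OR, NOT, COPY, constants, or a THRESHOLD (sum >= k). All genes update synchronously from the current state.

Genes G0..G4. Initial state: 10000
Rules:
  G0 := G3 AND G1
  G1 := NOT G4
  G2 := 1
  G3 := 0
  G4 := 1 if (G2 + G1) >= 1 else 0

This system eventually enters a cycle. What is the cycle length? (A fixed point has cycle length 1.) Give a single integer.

Step 0: 10000
Step 1: G0=G3&G1=0&0=0 G1=NOT G4=NOT 0=1 G2=1(const) G3=0(const) G4=(0+0>=1)=0 -> 01100
Step 2: G0=G3&G1=0&1=0 G1=NOT G4=NOT 0=1 G2=1(const) G3=0(const) G4=(1+1>=1)=1 -> 01101
Step 3: G0=G3&G1=0&1=0 G1=NOT G4=NOT 1=0 G2=1(const) G3=0(const) G4=(1+1>=1)=1 -> 00101
Step 4: G0=G3&G1=0&0=0 G1=NOT G4=NOT 1=0 G2=1(const) G3=0(const) G4=(1+0>=1)=1 -> 00101
State from step 4 equals state from step 3 -> cycle length 1

Answer: 1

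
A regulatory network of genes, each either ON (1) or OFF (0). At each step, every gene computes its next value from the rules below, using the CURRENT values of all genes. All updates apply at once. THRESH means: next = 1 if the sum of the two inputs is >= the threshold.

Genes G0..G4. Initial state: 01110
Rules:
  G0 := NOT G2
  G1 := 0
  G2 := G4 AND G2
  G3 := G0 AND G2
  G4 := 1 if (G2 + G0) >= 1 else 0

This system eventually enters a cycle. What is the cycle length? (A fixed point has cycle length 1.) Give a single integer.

Answer: 1

Derivation:
Step 0: 01110
Step 1: G0=NOT G2=NOT 1=0 G1=0(const) G2=G4&G2=0&1=0 G3=G0&G2=0&1=0 G4=(1+0>=1)=1 -> 00001
Step 2: G0=NOT G2=NOT 0=1 G1=0(const) G2=G4&G2=1&0=0 G3=G0&G2=0&0=0 G4=(0+0>=1)=0 -> 10000
Step 3: G0=NOT G2=NOT 0=1 G1=0(const) G2=G4&G2=0&0=0 G3=G0&G2=1&0=0 G4=(0+1>=1)=1 -> 10001
Step 4: G0=NOT G2=NOT 0=1 G1=0(const) G2=G4&G2=1&0=0 G3=G0&G2=1&0=0 G4=(0+1>=1)=1 -> 10001
State from step 4 equals state from step 3 -> cycle length 1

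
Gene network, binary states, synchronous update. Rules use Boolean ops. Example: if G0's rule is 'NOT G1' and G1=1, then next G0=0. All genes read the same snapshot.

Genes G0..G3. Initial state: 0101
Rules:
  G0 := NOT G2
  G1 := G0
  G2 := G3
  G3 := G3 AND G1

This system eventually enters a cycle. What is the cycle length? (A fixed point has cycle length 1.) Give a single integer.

Answer: 1

Derivation:
Step 0: 0101
Step 1: G0=NOT G2=NOT 0=1 G1=G0=0 G2=G3=1 G3=G3&G1=1&1=1 -> 1011
Step 2: G0=NOT G2=NOT 1=0 G1=G0=1 G2=G3=1 G3=G3&G1=1&0=0 -> 0110
Step 3: G0=NOT G2=NOT 1=0 G1=G0=0 G2=G3=0 G3=G3&G1=0&1=0 -> 0000
Step 4: G0=NOT G2=NOT 0=1 G1=G0=0 G2=G3=0 G3=G3&G1=0&0=0 -> 1000
Step 5: G0=NOT G2=NOT 0=1 G1=G0=1 G2=G3=0 G3=G3&G1=0&0=0 -> 1100
Step 6: G0=NOT G2=NOT 0=1 G1=G0=1 G2=G3=0 G3=G3&G1=0&1=0 -> 1100
State from step 6 equals state from step 5 -> cycle length 1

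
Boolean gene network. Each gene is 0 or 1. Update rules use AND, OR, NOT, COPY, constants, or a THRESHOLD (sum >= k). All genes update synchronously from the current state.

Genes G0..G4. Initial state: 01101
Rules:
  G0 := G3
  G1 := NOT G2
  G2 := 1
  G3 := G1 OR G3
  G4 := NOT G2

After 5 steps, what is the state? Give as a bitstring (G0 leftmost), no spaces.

Step 1: G0=G3=0 G1=NOT G2=NOT 1=0 G2=1(const) G3=G1|G3=1|0=1 G4=NOT G2=NOT 1=0 -> 00110
Step 2: G0=G3=1 G1=NOT G2=NOT 1=0 G2=1(const) G3=G1|G3=0|1=1 G4=NOT G2=NOT 1=0 -> 10110
Step 3: G0=G3=1 G1=NOT G2=NOT 1=0 G2=1(const) G3=G1|G3=0|1=1 G4=NOT G2=NOT 1=0 -> 10110
Step 4: G0=G3=1 G1=NOT G2=NOT 1=0 G2=1(const) G3=G1|G3=0|1=1 G4=NOT G2=NOT 1=0 -> 10110
Step 5: G0=G3=1 G1=NOT G2=NOT 1=0 G2=1(const) G3=G1|G3=0|1=1 G4=NOT G2=NOT 1=0 -> 10110

10110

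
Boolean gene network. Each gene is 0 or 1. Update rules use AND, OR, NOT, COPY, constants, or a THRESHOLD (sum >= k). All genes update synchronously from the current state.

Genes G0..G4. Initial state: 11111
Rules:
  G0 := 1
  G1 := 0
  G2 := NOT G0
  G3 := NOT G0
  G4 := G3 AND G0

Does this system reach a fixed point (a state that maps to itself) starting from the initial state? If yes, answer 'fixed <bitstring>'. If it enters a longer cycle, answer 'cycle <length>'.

Answer: fixed 10000

Derivation:
Step 0: 11111
Step 1: G0=1(const) G1=0(const) G2=NOT G0=NOT 1=0 G3=NOT G0=NOT 1=0 G4=G3&G0=1&1=1 -> 10001
Step 2: G0=1(const) G1=0(const) G2=NOT G0=NOT 1=0 G3=NOT G0=NOT 1=0 G4=G3&G0=0&1=0 -> 10000
Step 3: G0=1(const) G1=0(const) G2=NOT G0=NOT 1=0 G3=NOT G0=NOT 1=0 G4=G3&G0=0&1=0 -> 10000
Fixed point reached at step 2: 10000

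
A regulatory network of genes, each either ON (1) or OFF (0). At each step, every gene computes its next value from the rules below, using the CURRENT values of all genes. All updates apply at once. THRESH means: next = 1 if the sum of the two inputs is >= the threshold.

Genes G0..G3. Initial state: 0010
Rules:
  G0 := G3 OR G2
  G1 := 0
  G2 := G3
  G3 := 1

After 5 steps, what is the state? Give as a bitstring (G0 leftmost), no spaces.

Step 1: G0=G3|G2=0|1=1 G1=0(const) G2=G3=0 G3=1(const) -> 1001
Step 2: G0=G3|G2=1|0=1 G1=0(const) G2=G3=1 G3=1(const) -> 1011
Step 3: G0=G3|G2=1|1=1 G1=0(const) G2=G3=1 G3=1(const) -> 1011
Step 4: G0=G3|G2=1|1=1 G1=0(const) G2=G3=1 G3=1(const) -> 1011
Step 5: G0=G3|G2=1|1=1 G1=0(const) G2=G3=1 G3=1(const) -> 1011

1011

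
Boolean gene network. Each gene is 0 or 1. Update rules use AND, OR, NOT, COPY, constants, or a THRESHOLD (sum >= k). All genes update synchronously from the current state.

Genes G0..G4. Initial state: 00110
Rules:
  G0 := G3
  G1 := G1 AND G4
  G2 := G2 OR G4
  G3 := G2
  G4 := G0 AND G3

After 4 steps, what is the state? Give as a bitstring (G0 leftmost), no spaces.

Step 1: G0=G3=1 G1=G1&G4=0&0=0 G2=G2|G4=1|0=1 G3=G2=1 G4=G0&G3=0&1=0 -> 10110
Step 2: G0=G3=1 G1=G1&G4=0&0=0 G2=G2|G4=1|0=1 G3=G2=1 G4=G0&G3=1&1=1 -> 10111
Step 3: G0=G3=1 G1=G1&G4=0&1=0 G2=G2|G4=1|1=1 G3=G2=1 G4=G0&G3=1&1=1 -> 10111
Step 4: G0=G3=1 G1=G1&G4=0&1=0 G2=G2|G4=1|1=1 G3=G2=1 G4=G0&G3=1&1=1 -> 10111

10111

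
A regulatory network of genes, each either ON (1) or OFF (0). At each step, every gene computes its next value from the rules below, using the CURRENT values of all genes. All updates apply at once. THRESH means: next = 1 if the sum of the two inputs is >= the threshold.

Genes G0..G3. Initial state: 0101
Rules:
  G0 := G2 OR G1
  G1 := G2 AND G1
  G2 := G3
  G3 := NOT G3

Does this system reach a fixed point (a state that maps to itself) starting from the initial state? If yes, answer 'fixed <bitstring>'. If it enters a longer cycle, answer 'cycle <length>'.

Answer: cycle 2

Derivation:
Step 0: 0101
Step 1: G0=G2|G1=0|1=1 G1=G2&G1=0&1=0 G2=G3=1 G3=NOT G3=NOT 1=0 -> 1010
Step 2: G0=G2|G1=1|0=1 G1=G2&G1=1&0=0 G2=G3=0 G3=NOT G3=NOT 0=1 -> 1001
Step 3: G0=G2|G1=0|0=0 G1=G2&G1=0&0=0 G2=G3=1 G3=NOT G3=NOT 1=0 -> 0010
Step 4: G0=G2|G1=1|0=1 G1=G2&G1=1&0=0 G2=G3=0 G3=NOT G3=NOT 0=1 -> 1001
Cycle of length 2 starting at step 2 -> no fixed point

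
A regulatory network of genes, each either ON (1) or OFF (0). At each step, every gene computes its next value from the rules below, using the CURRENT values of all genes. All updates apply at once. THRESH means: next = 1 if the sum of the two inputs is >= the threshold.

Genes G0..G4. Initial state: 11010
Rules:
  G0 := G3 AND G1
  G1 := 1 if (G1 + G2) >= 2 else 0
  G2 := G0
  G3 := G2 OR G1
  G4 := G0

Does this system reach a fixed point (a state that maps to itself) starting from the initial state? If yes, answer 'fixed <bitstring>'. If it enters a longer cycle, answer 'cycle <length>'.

Step 0: 11010
Step 1: G0=G3&G1=1&1=1 G1=(1+0>=2)=0 G2=G0=1 G3=G2|G1=0|1=1 G4=G0=1 -> 10111
Step 2: G0=G3&G1=1&0=0 G1=(0+1>=2)=0 G2=G0=1 G3=G2|G1=1|0=1 G4=G0=1 -> 00111
Step 3: G0=G3&G1=1&0=0 G1=(0+1>=2)=0 G2=G0=0 G3=G2|G1=1|0=1 G4=G0=0 -> 00010
Step 4: G0=G3&G1=1&0=0 G1=(0+0>=2)=0 G2=G0=0 G3=G2|G1=0|0=0 G4=G0=0 -> 00000
Step 5: G0=G3&G1=0&0=0 G1=(0+0>=2)=0 G2=G0=0 G3=G2|G1=0|0=0 G4=G0=0 -> 00000
Fixed point reached at step 4: 00000

Answer: fixed 00000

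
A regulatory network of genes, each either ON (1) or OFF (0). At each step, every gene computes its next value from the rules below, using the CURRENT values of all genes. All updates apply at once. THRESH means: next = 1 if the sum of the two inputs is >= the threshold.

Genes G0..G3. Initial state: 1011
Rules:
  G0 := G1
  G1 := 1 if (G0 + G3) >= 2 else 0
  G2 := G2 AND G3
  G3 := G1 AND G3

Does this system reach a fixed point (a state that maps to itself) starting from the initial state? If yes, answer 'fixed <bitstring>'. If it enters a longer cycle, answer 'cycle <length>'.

Answer: fixed 0000

Derivation:
Step 0: 1011
Step 1: G0=G1=0 G1=(1+1>=2)=1 G2=G2&G3=1&1=1 G3=G1&G3=0&1=0 -> 0110
Step 2: G0=G1=1 G1=(0+0>=2)=0 G2=G2&G3=1&0=0 G3=G1&G3=1&0=0 -> 1000
Step 3: G0=G1=0 G1=(1+0>=2)=0 G2=G2&G3=0&0=0 G3=G1&G3=0&0=0 -> 0000
Step 4: G0=G1=0 G1=(0+0>=2)=0 G2=G2&G3=0&0=0 G3=G1&G3=0&0=0 -> 0000
Fixed point reached at step 3: 0000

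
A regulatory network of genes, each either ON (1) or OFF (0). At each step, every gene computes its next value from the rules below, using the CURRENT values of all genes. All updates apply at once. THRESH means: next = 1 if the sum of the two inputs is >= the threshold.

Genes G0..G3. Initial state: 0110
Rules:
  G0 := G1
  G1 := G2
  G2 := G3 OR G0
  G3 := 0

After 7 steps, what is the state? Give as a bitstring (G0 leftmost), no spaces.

Step 1: G0=G1=1 G1=G2=1 G2=G3|G0=0|0=0 G3=0(const) -> 1100
Step 2: G0=G1=1 G1=G2=0 G2=G3|G0=0|1=1 G3=0(const) -> 1010
Step 3: G0=G1=0 G1=G2=1 G2=G3|G0=0|1=1 G3=0(const) -> 0110
Step 4: G0=G1=1 G1=G2=1 G2=G3|G0=0|0=0 G3=0(const) -> 1100
Step 5: G0=G1=1 G1=G2=0 G2=G3|G0=0|1=1 G3=0(const) -> 1010
Step 6: G0=G1=0 G1=G2=1 G2=G3|G0=0|1=1 G3=0(const) -> 0110
Step 7: G0=G1=1 G1=G2=1 G2=G3|G0=0|0=0 G3=0(const) -> 1100

1100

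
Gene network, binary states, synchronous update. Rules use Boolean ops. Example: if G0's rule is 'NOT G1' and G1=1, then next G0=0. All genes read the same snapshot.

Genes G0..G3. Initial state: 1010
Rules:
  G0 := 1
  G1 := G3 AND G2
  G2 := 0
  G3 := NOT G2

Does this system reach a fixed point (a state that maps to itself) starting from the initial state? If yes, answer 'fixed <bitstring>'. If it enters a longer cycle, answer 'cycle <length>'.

Answer: fixed 1001

Derivation:
Step 0: 1010
Step 1: G0=1(const) G1=G3&G2=0&1=0 G2=0(const) G3=NOT G2=NOT 1=0 -> 1000
Step 2: G0=1(const) G1=G3&G2=0&0=0 G2=0(const) G3=NOT G2=NOT 0=1 -> 1001
Step 3: G0=1(const) G1=G3&G2=1&0=0 G2=0(const) G3=NOT G2=NOT 0=1 -> 1001
Fixed point reached at step 2: 1001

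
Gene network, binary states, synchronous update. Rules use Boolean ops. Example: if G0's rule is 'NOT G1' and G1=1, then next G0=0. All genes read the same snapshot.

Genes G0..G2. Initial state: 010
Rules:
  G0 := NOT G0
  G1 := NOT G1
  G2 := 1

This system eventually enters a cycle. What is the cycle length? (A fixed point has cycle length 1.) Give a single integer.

Answer: 2

Derivation:
Step 0: 010
Step 1: G0=NOT G0=NOT 0=1 G1=NOT G1=NOT 1=0 G2=1(const) -> 101
Step 2: G0=NOT G0=NOT 1=0 G1=NOT G1=NOT 0=1 G2=1(const) -> 011
Step 3: G0=NOT G0=NOT 0=1 G1=NOT G1=NOT 1=0 G2=1(const) -> 101
State from step 3 equals state from step 1 -> cycle length 2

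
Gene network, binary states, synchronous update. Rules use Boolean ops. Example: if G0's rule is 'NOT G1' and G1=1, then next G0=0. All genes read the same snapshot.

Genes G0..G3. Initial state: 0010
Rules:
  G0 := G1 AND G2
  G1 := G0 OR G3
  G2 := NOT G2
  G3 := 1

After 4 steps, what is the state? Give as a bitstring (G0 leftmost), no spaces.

Step 1: G0=G1&G2=0&1=0 G1=G0|G3=0|0=0 G2=NOT G2=NOT 1=0 G3=1(const) -> 0001
Step 2: G0=G1&G2=0&0=0 G1=G0|G3=0|1=1 G2=NOT G2=NOT 0=1 G3=1(const) -> 0111
Step 3: G0=G1&G2=1&1=1 G1=G0|G3=0|1=1 G2=NOT G2=NOT 1=0 G3=1(const) -> 1101
Step 4: G0=G1&G2=1&0=0 G1=G0|G3=1|1=1 G2=NOT G2=NOT 0=1 G3=1(const) -> 0111

0111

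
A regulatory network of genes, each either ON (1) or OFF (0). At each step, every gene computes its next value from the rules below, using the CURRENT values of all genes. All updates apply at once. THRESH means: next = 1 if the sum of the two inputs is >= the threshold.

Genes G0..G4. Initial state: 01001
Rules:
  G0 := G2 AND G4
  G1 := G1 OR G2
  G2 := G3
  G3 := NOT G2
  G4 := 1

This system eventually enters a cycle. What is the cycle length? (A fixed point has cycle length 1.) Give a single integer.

Step 0: 01001
Step 1: G0=G2&G4=0&1=0 G1=G1|G2=1|0=1 G2=G3=0 G3=NOT G2=NOT 0=1 G4=1(const) -> 01011
Step 2: G0=G2&G4=0&1=0 G1=G1|G2=1|0=1 G2=G3=1 G3=NOT G2=NOT 0=1 G4=1(const) -> 01111
Step 3: G0=G2&G4=1&1=1 G1=G1|G2=1|1=1 G2=G3=1 G3=NOT G2=NOT 1=0 G4=1(const) -> 11101
Step 4: G0=G2&G4=1&1=1 G1=G1|G2=1|1=1 G2=G3=0 G3=NOT G2=NOT 1=0 G4=1(const) -> 11001
Step 5: G0=G2&G4=0&1=0 G1=G1|G2=1|0=1 G2=G3=0 G3=NOT G2=NOT 0=1 G4=1(const) -> 01011
State from step 5 equals state from step 1 -> cycle length 4

Answer: 4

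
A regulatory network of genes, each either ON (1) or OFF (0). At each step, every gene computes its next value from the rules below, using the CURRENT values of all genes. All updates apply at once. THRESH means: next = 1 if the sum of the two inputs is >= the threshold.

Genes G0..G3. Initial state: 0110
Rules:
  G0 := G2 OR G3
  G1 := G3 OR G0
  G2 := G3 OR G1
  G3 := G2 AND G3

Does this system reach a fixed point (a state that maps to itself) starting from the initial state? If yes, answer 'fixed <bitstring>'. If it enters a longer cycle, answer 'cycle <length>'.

Answer: cycle 3

Derivation:
Step 0: 0110
Step 1: G0=G2|G3=1|0=1 G1=G3|G0=0|0=0 G2=G3|G1=0|1=1 G3=G2&G3=1&0=0 -> 1010
Step 2: G0=G2|G3=1|0=1 G1=G3|G0=0|1=1 G2=G3|G1=0|0=0 G3=G2&G3=1&0=0 -> 1100
Step 3: G0=G2|G3=0|0=0 G1=G3|G0=0|1=1 G2=G3|G1=0|1=1 G3=G2&G3=0&0=0 -> 0110
Cycle of length 3 starting at step 0 -> no fixed point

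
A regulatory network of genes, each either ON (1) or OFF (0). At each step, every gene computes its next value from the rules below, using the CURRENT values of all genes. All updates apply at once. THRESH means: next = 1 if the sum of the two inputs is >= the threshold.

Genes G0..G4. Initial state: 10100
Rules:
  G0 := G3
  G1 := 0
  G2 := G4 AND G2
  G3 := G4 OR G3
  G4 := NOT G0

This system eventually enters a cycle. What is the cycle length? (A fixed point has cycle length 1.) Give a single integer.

Answer: 1

Derivation:
Step 0: 10100
Step 1: G0=G3=0 G1=0(const) G2=G4&G2=0&1=0 G3=G4|G3=0|0=0 G4=NOT G0=NOT 1=0 -> 00000
Step 2: G0=G3=0 G1=0(const) G2=G4&G2=0&0=0 G3=G4|G3=0|0=0 G4=NOT G0=NOT 0=1 -> 00001
Step 3: G0=G3=0 G1=0(const) G2=G4&G2=1&0=0 G3=G4|G3=1|0=1 G4=NOT G0=NOT 0=1 -> 00011
Step 4: G0=G3=1 G1=0(const) G2=G4&G2=1&0=0 G3=G4|G3=1|1=1 G4=NOT G0=NOT 0=1 -> 10011
Step 5: G0=G3=1 G1=0(const) G2=G4&G2=1&0=0 G3=G4|G3=1|1=1 G4=NOT G0=NOT 1=0 -> 10010
Step 6: G0=G3=1 G1=0(const) G2=G4&G2=0&0=0 G3=G4|G3=0|1=1 G4=NOT G0=NOT 1=0 -> 10010
State from step 6 equals state from step 5 -> cycle length 1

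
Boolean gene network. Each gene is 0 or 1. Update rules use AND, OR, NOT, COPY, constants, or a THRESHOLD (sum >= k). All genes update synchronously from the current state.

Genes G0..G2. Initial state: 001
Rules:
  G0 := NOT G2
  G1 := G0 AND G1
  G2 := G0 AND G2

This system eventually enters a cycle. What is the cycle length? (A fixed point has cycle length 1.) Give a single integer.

Answer: 1

Derivation:
Step 0: 001
Step 1: G0=NOT G2=NOT 1=0 G1=G0&G1=0&0=0 G2=G0&G2=0&1=0 -> 000
Step 2: G0=NOT G2=NOT 0=1 G1=G0&G1=0&0=0 G2=G0&G2=0&0=0 -> 100
Step 3: G0=NOT G2=NOT 0=1 G1=G0&G1=1&0=0 G2=G0&G2=1&0=0 -> 100
State from step 3 equals state from step 2 -> cycle length 1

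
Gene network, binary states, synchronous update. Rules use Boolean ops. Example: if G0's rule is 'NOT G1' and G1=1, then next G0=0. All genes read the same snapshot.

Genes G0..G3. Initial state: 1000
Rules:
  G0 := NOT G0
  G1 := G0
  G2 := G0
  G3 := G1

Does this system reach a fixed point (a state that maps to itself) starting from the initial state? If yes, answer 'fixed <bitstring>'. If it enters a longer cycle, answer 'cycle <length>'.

Answer: cycle 2

Derivation:
Step 0: 1000
Step 1: G0=NOT G0=NOT 1=0 G1=G0=1 G2=G0=1 G3=G1=0 -> 0110
Step 2: G0=NOT G0=NOT 0=1 G1=G0=0 G2=G0=0 G3=G1=1 -> 1001
Step 3: G0=NOT G0=NOT 1=0 G1=G0=1 G2=G0=1 G3=G1=0 -> 0110
Cycle of length 2 starting at step 1 -> no fixed point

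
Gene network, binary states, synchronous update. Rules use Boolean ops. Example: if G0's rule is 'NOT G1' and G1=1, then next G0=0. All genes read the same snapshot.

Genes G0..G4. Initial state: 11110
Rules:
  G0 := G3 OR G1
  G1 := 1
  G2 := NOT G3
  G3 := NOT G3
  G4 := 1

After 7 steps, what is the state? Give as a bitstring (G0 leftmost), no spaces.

Step 1: G0=G3|G1=1|1=1 G1=1(const) G2=NOT G3=NOT 1=0 G3=NOT G3=NOT 1=0 G4=1(const) -> 11001
Step 2: G0=G3|G1=0|1=1 G1=1(const) G2=NOT G3=NOT 0=1 G3=NOT G3=NOT 0=1 G4=1(const) -> 11111
Step 3: G0=G3|G1=1|1=1 G1=1(const) G2=NOT G3=NOT 1=0 G3=NOT G3=NOT 1=0 G4=1(const) -> 11001
Step 4: G0=G3|G1=0|1=1 G1=1(const) G2=NOT G3=NOT 0=1 G3=NOT G3=NOT 0=1 G4=1(const) -> 11111
Step 5: G0=G3|G1=1|1=1 G1=1(const) G2=NOT G3=NOT 1=0 G3=NOT G3=NOT 1=0 G4=1(const) -> 11001
Step 6: G0=G3|G1=0|1=1 G1=1(const) G2=NOT G3=NOT 0=1 G3=NOT G3=NOT 0=1 G4=1(const) -> 11111
Step 7: G0=G3|G1=1|1=1 G1=1(const) G2=NOT G3=NOT 1=0 G3=NOT G3=NOT 1=0 G4=1(const) -> 11001

11001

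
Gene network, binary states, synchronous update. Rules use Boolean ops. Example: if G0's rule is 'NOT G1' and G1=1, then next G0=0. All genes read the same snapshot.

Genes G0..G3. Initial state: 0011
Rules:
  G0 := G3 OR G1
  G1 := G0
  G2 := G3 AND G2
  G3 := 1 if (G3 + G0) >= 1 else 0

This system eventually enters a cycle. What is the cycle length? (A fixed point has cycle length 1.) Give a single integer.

Answer: 1

Derivation:
Step 0: 0011
Step 1: G0=G3|G1=1|0=1 G1=G0=0 G2=G3&G2=1&1=1 G3=(1+0>=1)=1 -> 1011
Step 2: G0=G3|G1=1|0=1 G1=G0=1 G2=G3&G2=1&1=1 G3=(1+1>=1)=1 -> 1111
Step 3: G0=G3|G1=1|1=1 G1=G0=1 G2=G3&G2=1&1=1 G3=(1+1>=1)=1 -> 1111
State from step 3 equals state from step 2 -> cycle length 1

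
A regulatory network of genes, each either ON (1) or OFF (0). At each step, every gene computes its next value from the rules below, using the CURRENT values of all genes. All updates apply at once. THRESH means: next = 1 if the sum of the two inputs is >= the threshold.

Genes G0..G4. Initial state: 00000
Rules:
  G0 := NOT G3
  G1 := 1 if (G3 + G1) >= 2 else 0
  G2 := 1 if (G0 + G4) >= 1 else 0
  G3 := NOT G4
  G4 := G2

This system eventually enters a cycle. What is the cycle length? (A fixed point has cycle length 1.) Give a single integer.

Step 0: 00000
Step 1: G0=NOT G3=NOT 0=1 G1=(0+0>=2)=0 G2=(0+0>=1)=0 G3=NOT G4=NOT 0=1 G4=G2=0 -> 10010
Step 2: G0=NOT G3=NOT 1=0 G1=(1+0>=2)=0 G2=(1+0>=1)=1 G3=NOT G4=NOT 0=1 G4=G2=0 -> 00110
Step 3: G0=NOT G3=NOT 1=0 G1=(1+0>=2)=0 G2=(0+0>=1)=0 G3=NOT G4=NOT 0=1 G4=G2=1 -> 00011
Step 4: G0=NOT G3=NOT 1=0 G1=(1+0>=2)=0 G2=(0+1>=1)=1 G3=NOT G4=NOT 1=0 G4=G2=0 -> 00100
Step 5: G0=NOT G3=NOT 0=1 G1=(0+0>=2)=0 G2=(0+0>=1)=0 G3=NOT G4=NOT 0=1 G4=G2=1 -> 10011
Step 6: G0=NOT G3=NOT 1=0 G1=(1+0>=2)=0 G2=(1+1>=1)=1 G3=NOT G4=NOT 1=0 G4=G2=0 -> 00100
State from step 6 equals state from step 4 -> cycle length 2

Answer: 2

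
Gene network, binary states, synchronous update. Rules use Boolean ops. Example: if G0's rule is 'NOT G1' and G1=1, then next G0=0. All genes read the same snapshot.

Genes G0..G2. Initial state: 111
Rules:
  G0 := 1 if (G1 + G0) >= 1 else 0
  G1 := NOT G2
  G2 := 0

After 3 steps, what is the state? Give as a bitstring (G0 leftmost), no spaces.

Step 1: G0=(1+1>=1)=1 G1=NOT G2=NOT 1=0 G2=0(const) -> 100
Step 2: G0=(0+1>=1)=1 G1=NOT G2=NOT 0=1 G2=0(const) -> 110
Step 3: G0=(1+1>=1)=1 G1=NOT G2=NOT 0=1 G2=0(const) -> 110

110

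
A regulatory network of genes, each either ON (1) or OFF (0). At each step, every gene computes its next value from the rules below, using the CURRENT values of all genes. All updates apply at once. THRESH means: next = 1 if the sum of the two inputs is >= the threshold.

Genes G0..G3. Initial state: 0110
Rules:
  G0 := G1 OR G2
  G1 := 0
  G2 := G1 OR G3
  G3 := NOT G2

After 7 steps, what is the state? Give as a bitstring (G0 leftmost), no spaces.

Step 1: G0=G1|G2=1|1=1 G1=0(const) G2=G1|G3=1|0=1 G3=NOT G2=NOT 1=0 -> 1010
Step 2: G0=G1|G2=0|1=1 G1=0(const) G2=G1|G3=0|0=0 G3=NOT G2=NOT 1=0 -> 1000
Step 3: G0=G1|G2=0|0=0 G1=0(const) G2=G1|G3=0|0=0 G3=NOT G2=NOT 0=1 -> 0001
Step 4: G0=G1|G2=0|0=0 G1=0(const) G2=G1|G3=0|1=1 G3=NOT G2=NOT 0=1 -> 0011
Step 5: G0=G1|G2=0|1=1 G1=0(const) G2=G1|G3=0|1=1 G3=NOT G2=NOT 1=0 -> 1010
Step 6: G0=G1|G2=0|1=1 G1=0(const) G2=G1|G3=0|0=0 G3=NOT G2=NOT 1=0 -> 1000
Step 7: G0=G1|G2=0|0=0 G1=0(const) G2=G1|G3=0|0=0 G3=NOT G2=NOT 0=1 -> 0001

0001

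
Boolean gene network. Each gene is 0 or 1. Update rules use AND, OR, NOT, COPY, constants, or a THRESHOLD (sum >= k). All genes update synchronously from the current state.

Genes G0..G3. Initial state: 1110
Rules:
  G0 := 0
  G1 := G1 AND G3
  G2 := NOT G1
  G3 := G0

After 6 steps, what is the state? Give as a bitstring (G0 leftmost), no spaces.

Step 1: G0=0(const) G1=G1&G3=1&0=0 G2=NOT G1=NOT 1=0 G3=G0=1 -> 0001
Step 2: G0=0(const) G1=G1&G3=0&1=0 G2=NOT G1=NOT 0=1 G3=G0=0 -> 0010
Step 3: G0=0(const) G1=G1&G3=0&0=0 G2=NOT G1=NOT 0=1 G3=G0=0 -> 0010
Step 4: G0=0(const) G1=G1&G3=0&0=0 G2=NOT G1=NOT 0=1 G3=G0=0 -> 0010
Step 5: G0=0(const) G1=G1&G3=0&0=0 G2=NOT G1=NOT 0=1 G3=G0=0 -> 0010
Step 6: G0=0(const) G1=G1&G3=0&0=0 G2=NOT G1=NOT 0=1 G3=G0=0 -> 0010

0010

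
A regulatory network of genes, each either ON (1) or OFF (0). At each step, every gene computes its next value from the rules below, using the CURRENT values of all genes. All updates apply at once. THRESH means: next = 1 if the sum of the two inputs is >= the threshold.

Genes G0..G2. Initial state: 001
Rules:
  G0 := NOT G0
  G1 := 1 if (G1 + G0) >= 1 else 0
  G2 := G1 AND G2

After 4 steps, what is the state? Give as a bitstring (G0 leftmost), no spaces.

Step 1: G0=NOT G0=NOT 0=1 G1=(0+0>=1)=0 G2=G1&G2=0&1=0 -> 100
Step 2: G0=NOT G0=NOT 1=0 G1=(0+1>=1)=1 G2=G1&G2=0&0=0 -> 010
Step 3: G0=NOT G0=NOT 0=1 G1=(1+0>=1)=1 G2=G1&G2=1&0=0 -> 110
Step 4: G0=NOT G0=NOT 1=0 G1=(1+1>=1)=1 G2=G1&G2=1&0=0 -> 010

010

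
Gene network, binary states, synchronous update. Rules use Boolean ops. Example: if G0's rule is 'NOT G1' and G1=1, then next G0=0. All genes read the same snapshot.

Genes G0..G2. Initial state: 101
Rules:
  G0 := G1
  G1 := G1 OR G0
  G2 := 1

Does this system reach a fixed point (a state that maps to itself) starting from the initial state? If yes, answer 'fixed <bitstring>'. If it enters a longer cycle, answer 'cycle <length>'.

Step 0: 101
Step 1: G0=G1=0 G1=G1|G0=0|1=1 G2=1(const) -> 011
Step 2: G0=G1=1 G1=G1|G0=1|0=1 G2=1(const) -> 111
Step 3: G0=G1=1 G1=G1|G0=1|1=1 G2=1(const) -> 111
Fixed point reached at step 2: 111

Answer: fixed 111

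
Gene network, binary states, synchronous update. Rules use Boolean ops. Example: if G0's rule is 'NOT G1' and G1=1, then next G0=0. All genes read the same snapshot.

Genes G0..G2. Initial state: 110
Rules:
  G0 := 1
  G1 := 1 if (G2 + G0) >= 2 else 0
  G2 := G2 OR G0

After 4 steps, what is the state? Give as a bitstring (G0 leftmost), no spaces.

Step 1: G0=1(const) G1=(0+1>=2)=0 G2=G2|G0=0|1=1 -> 101
Step 2: G0=1(const) G1=(1+1>=2)=1 G2=G2|G0=1|1=1 -> 111
Step 3: G0=1(const) G1=(1+1>=2)=1 G2=G2|G0=1|1=1 -> 111
Step 4: G0=1(const) G1=(1+1>=2)=1 G2=G2|G0=1|1=1 -> 111

111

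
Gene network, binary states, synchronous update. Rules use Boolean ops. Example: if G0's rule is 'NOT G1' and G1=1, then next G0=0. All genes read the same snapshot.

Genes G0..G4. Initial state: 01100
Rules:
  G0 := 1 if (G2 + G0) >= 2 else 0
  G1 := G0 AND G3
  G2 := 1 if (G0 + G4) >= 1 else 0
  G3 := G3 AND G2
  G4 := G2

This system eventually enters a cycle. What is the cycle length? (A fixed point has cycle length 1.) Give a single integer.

Step 0: 01100
Step 1: G0=(1+0>=2)=0 G1=G0&G3=0&0=0 G2=(0+0>=1)=0 G3=G3&G2=0&1=0 G4=G2=1 -> 00001
Step 2: G0=(0+0>=2)=0 G1=G0&G3=0&0=0 G2=(0+1>=1)=1 G3=G3&G2=0&0=0 G4=G2=0 -> 00100
Step 3: G0=(1+0>=2)=0 G1=G0&G3=0&0=0 G2=(0+0>=1)=0 G3=G3&G2=0&1=0 G4=G2=1 -> 00001
State from step 3 equals state from step 1 -> cycle length 2

Answer: 2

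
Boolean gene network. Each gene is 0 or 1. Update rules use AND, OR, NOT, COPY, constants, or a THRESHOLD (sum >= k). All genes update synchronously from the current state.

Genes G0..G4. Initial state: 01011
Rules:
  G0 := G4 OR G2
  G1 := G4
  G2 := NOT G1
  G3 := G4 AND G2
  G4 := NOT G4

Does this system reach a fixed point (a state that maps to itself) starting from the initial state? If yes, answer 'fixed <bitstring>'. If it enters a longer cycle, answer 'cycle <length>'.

Step 0: 01011
Step 1: G0=G4|G2=1|0=1 G1=G4=1 G2=NOT G1=NOT 1=0 G3=G4&G2=1&0=0 G4=NOT G4=NOT 1=0 -> 11000
Step 2: G0=G4|G2=0|0=0 G1=G4=0 G2=NOT G1=NOT 1=0 G3=G4&G2=0&0=0 G4=NOT G4=NOT 0=1 -> 00001
Step 3: G0=G4|G2=1|0=1 G1=G4=1 G2=NOT G1=NOT 0=1 G3=G4&G2=1&0=0 G4=NOT G4=NOT 1=0 -> 11100
Step 4: G0=G4|G2=0|1=1 G1=G4=0 G2=NOT G1=NOT 1=0 G3=G4&G2=0&1=0 G4=NOT G4=NOT 0=1 -> 10001
Step 5: G0=G4|G2=1|0=1 G1=G4=1 G2=NOT G1=NOT 0=1 G3=G4&G2=1&0=0 G4=NOT G4=NOT 1=0 -> 11100
Cycle of length 2 starting at step 3 -> no fixed point

Answer: cycle 2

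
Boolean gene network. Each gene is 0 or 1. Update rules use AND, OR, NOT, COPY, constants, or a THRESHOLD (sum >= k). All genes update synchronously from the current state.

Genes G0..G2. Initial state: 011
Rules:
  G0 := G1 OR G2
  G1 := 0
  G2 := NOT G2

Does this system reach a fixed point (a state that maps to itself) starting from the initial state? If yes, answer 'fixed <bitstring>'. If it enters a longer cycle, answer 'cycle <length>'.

Step 0: 011
Step 1: G0=G1|G2=1|1=1 G1=0(const) G2=NOT G2=NOT 1=0 -> 100
Step 2: G0=G1|G2=0|0=0 G1=0(const) G2=NOT G2=NOT 0=1 -> 001
Step 3: G0=G1|G2=0|1=1 G1=0(const) G2=NOT G2=NOT 1=0 -> 100
Cycle of length 2 starting at step 1 -> no fixed point

Answer: cycle 2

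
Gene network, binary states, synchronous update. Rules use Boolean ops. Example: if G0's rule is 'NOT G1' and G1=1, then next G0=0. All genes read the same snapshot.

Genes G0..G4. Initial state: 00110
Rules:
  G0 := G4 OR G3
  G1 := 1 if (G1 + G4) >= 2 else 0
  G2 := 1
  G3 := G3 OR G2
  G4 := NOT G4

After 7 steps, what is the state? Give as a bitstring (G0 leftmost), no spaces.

Step 1: G0=G4|G3=0|1=1 G1=(0+0>=2)=0 G2=1(const) G3=G3|G2=1|1=1 G4=NOT G4=NOT 0=1 -> 10111
Step 2: G0=G4|G3=1|1=1 G1=(0+1>=2)=0 G2=1(const) G3=G3|G2=1|1=1 G4=NOT G4=NOT 1=0 -> 10110
Step 3: G0=G4|G3=0|1=1 G1=(0+0>=2)=0 G2=1(const) G3=G3|G2=1|1=1 G4=NOT G4=NOT 0=1 -> 10111
Step 4: G0=G4|G3=1|1=1 G1=(0+1>=2)=0 G2=1(const) G3=G3|G2=1|1=1 G4=NOT G4=NOT 1=0 -> 10110
Step 5: G0=G4|G3=0|1=1 G1=(0+0>=2)=0 G2=1(const) G3=G3|G2=1|1=1 G4=NOT G4=NOT 0=1 -> 10111
Step 6: G0=G4|G3=1|1=1 G1=(0+1>=2)=0 G2=1(const) G3=G3|G2=1|1=1 G4=NOT G4=NOT 1=0 -> 10110
Step 7: G0=G4|G3=0|1=1 G1=(0+0>=2)=0 G2=1(const) G3=G3|G2=1|1=1 G4=NOT G4=NOT 0=1 -> 10111

10111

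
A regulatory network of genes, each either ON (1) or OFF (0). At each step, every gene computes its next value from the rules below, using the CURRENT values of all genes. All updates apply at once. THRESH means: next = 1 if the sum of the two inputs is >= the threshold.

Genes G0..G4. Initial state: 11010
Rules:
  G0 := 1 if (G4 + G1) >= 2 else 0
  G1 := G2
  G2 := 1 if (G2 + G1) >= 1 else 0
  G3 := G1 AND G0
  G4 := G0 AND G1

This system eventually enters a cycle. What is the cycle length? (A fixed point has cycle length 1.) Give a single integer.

Answer: 1

Derivation:
Step 0: 11010
Step 1: G0=(0+1>=2)=0 G1=G2=0 G2=(0+1>=1)=1 G3=G1&G0=1&1=1 G4=G0&G1=1&1=1 -> 00111
Step 2: G0=(1+0>=2)=0 G1=G2=1 G2=(1+0>=1)=1 G3=G1&G0=0&0=0 G4=G0&G1=0&0=0 -> 01100
Step 3: G0=(0+1>=2)=0 G1=G2=1 G2=(1+1>=1)=1 G3=G1&G0=1&0=0 G4=G0&G1=0&1=0 -> 01100
State from step 3 equals state from step 2 -> cycle length 1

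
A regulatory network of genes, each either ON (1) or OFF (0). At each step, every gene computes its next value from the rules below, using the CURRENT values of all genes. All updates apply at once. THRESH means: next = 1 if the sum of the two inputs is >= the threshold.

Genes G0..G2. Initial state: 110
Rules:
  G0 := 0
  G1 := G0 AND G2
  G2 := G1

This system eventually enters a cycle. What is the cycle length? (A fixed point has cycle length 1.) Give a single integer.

Answer: 1

Derivation:
Step 0: 110
Step 1: G0=0(const) G1=G0&G2=1&0=0 G2=G1=1 -> 001
Step 2: G0=0(const) G1=G0&G2=0&1=0 G2=G1=0 -> 000
Step 3: G0=0(const) G1=G0&G2=0&0=0 G2=G1=0 -> 000
State from step 3 equals state from step 2 -> cycle length 1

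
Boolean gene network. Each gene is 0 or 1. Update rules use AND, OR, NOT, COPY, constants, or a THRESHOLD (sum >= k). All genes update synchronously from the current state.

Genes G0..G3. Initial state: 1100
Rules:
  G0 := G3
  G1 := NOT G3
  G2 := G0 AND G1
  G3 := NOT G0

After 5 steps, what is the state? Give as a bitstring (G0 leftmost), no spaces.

Step 1: G0=G3=0 G1=NOT G3=NOT 0=1 G2=G0&G1=1&1=1 G3=NOT G0=NOT 1=0 -> 0110
Step 2: G0=G3=0 G1=NOT G3=NOT 0=1 G2=G0&G1=0&1=0 G3=NOT G0=NOT 0=1 -> 0101
Step 3: G0=G3=1 G1=NOT G3=NOT 1=0 G2=G0&G1=0&1=0 G3=NOT G0=NOT 0=1 -> 1001
Step 4: G0=G3=1 G1=NOT G3=NOT 1=0 G2=G0&G1=1&0=0 G3=NOT G0=NOT 1=0 -> 1000
Step 5: G0=G3=0 G1=NOT G3=NOT 0=1 G2=G0&G1=1&0=0 G3=NOT G0=NOT 1=0 -> 0100

0100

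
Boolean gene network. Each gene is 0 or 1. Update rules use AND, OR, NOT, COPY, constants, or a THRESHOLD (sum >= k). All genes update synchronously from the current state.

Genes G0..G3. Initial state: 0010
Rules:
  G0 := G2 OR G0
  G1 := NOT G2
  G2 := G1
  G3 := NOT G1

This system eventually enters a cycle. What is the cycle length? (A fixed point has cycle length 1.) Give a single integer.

Step 0: 0010
Step 1: G0=G2|G0=1|0=1 G1=NOT G2=NOT 1=0 G2=G1=0 G3=NOT G1=NOT 0=1 -> 1001
Step 2: G0=G2|G0=0|1=1 G1=NOT G2=NOT 0=1 G2=G1=0 G3=NOT G1=NOT 0=1 -> 1101
Step 3: G0=G2|G0=0|1=1 G1=NOT G2=NOT 0=1 G2=G1=1 G3=NOT G1=NOT 1=0 -> 1110
Step 4: G0=G2|G0=1|1=1 G1=NOT G2=NOT 1=0 G2=G1=1 G3=NOT G1=NOT 1=0 -> 1010
Step 5: G0=G2|G0=1|1=1 G1=NOT G2=NOT 1=0 G2=G1=0 G3=NOT G1=NOT 0=1 -> 1001
State from step 5 equals state from step 1 -> cycle length 4

Answer: 4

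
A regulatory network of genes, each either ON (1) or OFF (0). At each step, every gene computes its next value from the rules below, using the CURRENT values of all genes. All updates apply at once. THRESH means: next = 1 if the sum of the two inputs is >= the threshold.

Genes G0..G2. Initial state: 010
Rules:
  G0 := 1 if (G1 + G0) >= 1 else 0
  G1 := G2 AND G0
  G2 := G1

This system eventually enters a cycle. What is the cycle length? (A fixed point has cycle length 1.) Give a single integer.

Answer: 2

Derivation:
Step 0: 010
Step 1: G0=(1+0>=1)=1 G1=G2&G0=0&0=0 G2=G1=1 -> 101
Step 2: G0=(0+1>=1)=1 G1=G2&G0=1&1=1 G2=G1=0 -> 110
Step 3: G0=(1+1>=1)=1 G1=G2&G0=0&1=0 G2=G1=1 -> 101
State from step 3 equals state from step 1 -> cycle length 2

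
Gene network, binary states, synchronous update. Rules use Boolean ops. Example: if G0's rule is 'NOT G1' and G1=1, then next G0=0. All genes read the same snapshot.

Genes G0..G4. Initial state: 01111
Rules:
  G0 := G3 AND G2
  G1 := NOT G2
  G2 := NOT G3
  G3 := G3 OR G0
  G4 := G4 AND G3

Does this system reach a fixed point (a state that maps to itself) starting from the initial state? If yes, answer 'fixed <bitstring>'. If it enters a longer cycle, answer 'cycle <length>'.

Step 0: 01111
Step 1: G0=G3&G2=1&1=1 G1=NOT G2=NOT 1=0 G2=NOT G3=NOT 1=0 G3=G3|G0=1|0=1 G4=G4&G3=1&1=1 -> 10011
Step 2: G0=G3&G2=1&0=0 G1=NOT G2=NOT 0=1 G2=NOT G3=NOT 1=0 G3=G3|G0=1|1=1 G4=G4&G3=1&1=1 -> 01011
Step 3: G0=G3&G2=1&0=0 G1=NOT G2=NOT 0=1 G2=NOT G3=NOT 1=0 G3=G3|G0=1|0=1 G4=G4&G3=1&1=1 -> 01011
Fixed point reached at step 2: 01011

Answer: fixed 01011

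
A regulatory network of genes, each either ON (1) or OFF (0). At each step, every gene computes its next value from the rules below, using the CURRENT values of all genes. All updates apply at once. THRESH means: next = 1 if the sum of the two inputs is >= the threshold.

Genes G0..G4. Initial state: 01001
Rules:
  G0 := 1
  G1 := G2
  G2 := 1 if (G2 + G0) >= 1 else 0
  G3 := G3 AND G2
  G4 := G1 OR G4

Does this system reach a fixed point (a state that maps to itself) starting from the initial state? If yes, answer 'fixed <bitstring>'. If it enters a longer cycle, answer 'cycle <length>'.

Answer: fixed 11101

Derivation:
Step 0: 01001
Step 1: G0=1(const) G1=G2=0 G2=(0+0>=1)=0 G3=G3&G2=0&0=0 G4=G1|G4=1|1=1 -> 10001
Step 2: G0=1(const) G1=G2=0 G2=(0+1>=1)=1 G3=G3&G2=0&0=0 G4=G1|G4=0|1=1 -> 10101
Step 3: G0=1(const) G1=G2=1 G2=(1+1>=1)=1 G3=G3&G2=0&1=0 G4=G1|G4=0|1=1 -> 11101
Step 4: G0=1(const) G1=G2=1 G2=(1+1>=1)=1 G3=G3&G2=0&1=0 G4=G1|G4=1|1=1 -> 11101
Fixed point reached at step 3: 11101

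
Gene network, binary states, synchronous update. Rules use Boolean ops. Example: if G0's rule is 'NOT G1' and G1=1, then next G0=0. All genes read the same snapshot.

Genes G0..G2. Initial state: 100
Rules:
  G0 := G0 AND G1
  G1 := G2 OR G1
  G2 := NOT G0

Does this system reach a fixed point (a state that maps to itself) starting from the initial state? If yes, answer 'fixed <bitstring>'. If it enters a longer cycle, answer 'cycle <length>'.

Answer: fixed 011

Derivation:
Step 0: 100
Step 1: G0=G0&G1=1&0=0 G1=G2|G1=0|0=0 G2=NOT G0=NOT 1=0 -> 000
Step 2: G0=G0&G1=0&0=0 G1=G2|G1=0|0=0 G2=NOT G0=NOT 0=1 -> 001
Step 3: G0=G0&G1=0&0=0 G1=G2|G1=1|0=1 G2=NOT G0=NOT 0=1 -> 011
Step 4: G0=G0&G1=0&1=0 G1=G2|G1=1|1=1 G2=NOT G0=NOT 0=1 -> 011
Fixed point reached at step 3: 011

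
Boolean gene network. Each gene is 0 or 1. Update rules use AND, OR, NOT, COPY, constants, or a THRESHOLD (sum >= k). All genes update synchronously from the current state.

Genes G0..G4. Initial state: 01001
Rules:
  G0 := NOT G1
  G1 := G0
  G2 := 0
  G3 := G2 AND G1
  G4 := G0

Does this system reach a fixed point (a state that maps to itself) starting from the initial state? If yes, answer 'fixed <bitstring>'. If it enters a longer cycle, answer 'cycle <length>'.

Step 0: 01001
Step 1: G0=NOT G1=NOT 1=0 G1=G0=0 G2=0(const) G3=G2&G1=0&1=0 G4=G0=0 -> 00000
Step 2: G0=NOT G1=NOT 0=1 G1=G0=0 G2=0(const) G3=G2&G1=0&0=0 G4=G0=0 -> 10000
Step 3: G0=NOT G1=NOT 0=1 G1=G0=1 G2=0(const) G3=G2&G1=0&0=0 G4=G0=1 -> 11001
Step 4: G0=NOT G1=NOT 1=0 G1=G0=1 G2=0(const) G3=G2&G1=0&1=0 G4=G0=1 -> 01001
Cycle of length 4 starting at step 0 -> no fixed point

Answer: cycle 4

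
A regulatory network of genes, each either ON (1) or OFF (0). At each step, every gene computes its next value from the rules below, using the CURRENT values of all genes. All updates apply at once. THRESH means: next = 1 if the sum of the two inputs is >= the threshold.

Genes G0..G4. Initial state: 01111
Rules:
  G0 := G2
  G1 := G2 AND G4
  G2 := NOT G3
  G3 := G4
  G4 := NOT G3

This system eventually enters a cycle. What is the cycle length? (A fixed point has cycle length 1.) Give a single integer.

Answer: 4

Derivation:
Step 0: 01111
Step 1: G0=G2=1 G1=G2&G4=1&1=1 G2=NOT G3=NOT 1=0 G3=G4=1 G4=NOT G3=NOT 1=0 -> 11010
Step 2: G0=G2=0 G1=G2&G4=0&0=0 G2=NOT G3=NOT 1=0 G3=G4=0 G4=NOT G3=NOT 1=0 -> 00000
Step 3: G0=G2=0 G1=G2&G4=0&0=0 G2=NOT G3=NOT 0=1 G3=G4=0 G4=NOT G3=NOT 0=1 -> 00101
Step 4: G0=G2=1 G1=G2&G4=1&1=1 G2=NOT G3=NOT 0=1 G3=G4=1 G4=NOT G3=NOT 0=1 -> 11111
Step 5: G0=G2=1 G1=G2&G4=1&1=1 G2=NOT G3=NOT 1=0 G3=G4=1 G4=NOT G3=NOT 1=0 -> 11010
State from step 5 equals state from step 1 -> cycle length 4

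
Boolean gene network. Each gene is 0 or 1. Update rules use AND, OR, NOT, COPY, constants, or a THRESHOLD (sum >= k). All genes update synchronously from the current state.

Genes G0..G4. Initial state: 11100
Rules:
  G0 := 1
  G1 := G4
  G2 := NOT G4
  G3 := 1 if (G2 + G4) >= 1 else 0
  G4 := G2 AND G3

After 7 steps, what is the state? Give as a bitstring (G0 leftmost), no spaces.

Step 1: G0=1(const) G1=G4=0 G2=NOT G4=NOT 0=1 G3=(1+0>=1)=1 G4=G2&G3=1&0=0 -> 10110
Step 2: G0=1(const) G1=G4=0 G2=NOT G4=NOT 0=1 G3=(1+0>=1)=1 G4=G2&G3=1&1=1 -> 10111
Step 3: G0=1(const) G1=G4=1 G2=NOT G4=NOT 1=0 G3=(1+1>=1)=1 G4=G2&G3=1&1=1 -> 11011
Step 4: G0=1(const) G1=G4=1 G2=NOT G4=NOT 1=0 G3=(0+1>=1)=1 G4=G2&G3=0&1=0 -> 11010
Step 5: G0=1(const) G1=G4=0 G2=NOT G4=NOT 0=1 G3=(0+0>=1)=0 G4=G2&G3=0&1=0 -> 10100
Step 6: G0=1(const) G1=G4=0 G2=NOT G4=NOT 0=1 G3=(1+0>=1)=1 G4=G2&G3=1&0=0 -> 10110
Step 7: G0=1(const) G1=G4=0 G2=NOT G4=NOT 0=1 G3=(1+0>=1)=1 G4=G2&G3=1&1=1 -> 10111

10111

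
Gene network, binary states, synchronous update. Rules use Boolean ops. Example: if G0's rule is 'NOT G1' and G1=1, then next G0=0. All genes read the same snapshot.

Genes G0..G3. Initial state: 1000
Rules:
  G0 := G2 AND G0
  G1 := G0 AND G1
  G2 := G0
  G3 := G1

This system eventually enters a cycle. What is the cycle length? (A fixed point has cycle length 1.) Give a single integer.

Answer: 1

Derivation:
Step 0: 1000
Step 1: G0=G2&G0=0&1=0 G1=G0&G1=1&0=0 G2=G0=1 G3=G1=0 -> 0010
Step 2: G0=G2&G0=1&0=0 G1=G0&G1=0&0=0 G2=G0=0 G3=G1=0 -> 0000
Step 3: G0=G2&G0=0&0=0 G1=G0&G1=0&0=0 G2=G0=0 G3=G1=0 -> 0000
State from step 3 equals state from step 2 -> cycle length 1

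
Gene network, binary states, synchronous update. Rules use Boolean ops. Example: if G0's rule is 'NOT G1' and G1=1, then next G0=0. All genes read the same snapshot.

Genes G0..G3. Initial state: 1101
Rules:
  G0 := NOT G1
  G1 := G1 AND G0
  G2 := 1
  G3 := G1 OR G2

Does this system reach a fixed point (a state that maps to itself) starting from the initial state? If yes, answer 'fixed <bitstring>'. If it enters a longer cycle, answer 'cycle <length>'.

Answer: fixed 1011

Derivation:
Step 0: 1101
Step 1: G0=NOT G1=NOT 1=0 G1=G1&G0=1&1=1 G2=1(const) G3=G1|G2=1|0=1 -> 0111
Step 2: G0=NOT G1=NOT 1=0 G1=G1&G0=1&0=0 G2=1(const) G3=G1|G2=1|1=1 -> 0011
Step 3: G0=NOT G1=NOT 0=1 G1=G1&G0=0&0=0 G2=1(const) G3=G1|G2=0|1=1 -> 1011
Step 4: G0=NOT G1=NOT 0=1 G1=G1&G0=0&1=0 G2=1(const) G3=G1|G2=0|1=1 -> 1011
Fixed point reached at step 3: 1011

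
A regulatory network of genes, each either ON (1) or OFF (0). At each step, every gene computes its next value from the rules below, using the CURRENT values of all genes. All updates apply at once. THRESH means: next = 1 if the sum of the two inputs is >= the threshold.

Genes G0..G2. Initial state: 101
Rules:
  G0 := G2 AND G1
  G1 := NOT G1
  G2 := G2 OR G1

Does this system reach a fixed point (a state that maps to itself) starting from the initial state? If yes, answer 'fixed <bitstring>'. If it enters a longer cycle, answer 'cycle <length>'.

Answer: cycle 2

Derivation:
Step 0: 101
Step 1: G0=G2&G1=1&0=0 G1=NOT G1=NOT 0=1 G2=G2|G1=1|0=1 -> 011
Step 2: G0=G2&G1=1&1=1 G1=NOT G1=NOT 1=0 G2=G2|G1=1|1=1 -> 101
Cycle of length 2 starting at step 0 -> no fixed point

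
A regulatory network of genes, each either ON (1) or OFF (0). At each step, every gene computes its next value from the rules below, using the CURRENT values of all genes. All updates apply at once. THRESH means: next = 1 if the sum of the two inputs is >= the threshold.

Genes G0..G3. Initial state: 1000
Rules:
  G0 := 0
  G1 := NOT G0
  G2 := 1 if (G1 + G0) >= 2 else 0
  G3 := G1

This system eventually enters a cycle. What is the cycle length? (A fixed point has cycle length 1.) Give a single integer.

Step 0: 1000
Step 1: G0=0(const) G1=NOT G0=NOT 1=0 G2=(0+1>=2)=0 G3=G1=0 -> 0000
Step 2: G0=0(const) G1=NOT G0=NOT 0=1 G2=(0+0>=2)=0 G3=G1=0 -> 0100
Step 3: G0=0(const) G1=NOT G0=NOT 0=1 G2=(1+0>=2)=0 G3=G1=1 -> 0101
Step 4: G0=0(const) G1=NOT G0=NOT 0=1 G2=(1+0>=2)=0 G3=G1=1 -> 0101
State from step 4 equals state from step 3 -> cycle length 1

Answer: 1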